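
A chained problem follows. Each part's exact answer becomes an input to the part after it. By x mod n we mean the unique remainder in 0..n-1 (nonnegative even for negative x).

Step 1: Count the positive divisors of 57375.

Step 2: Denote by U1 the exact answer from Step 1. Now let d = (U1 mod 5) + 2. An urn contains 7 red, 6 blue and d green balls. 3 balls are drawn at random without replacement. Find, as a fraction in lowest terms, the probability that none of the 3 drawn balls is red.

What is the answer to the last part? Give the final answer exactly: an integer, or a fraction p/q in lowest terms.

3/17

Step 1: 57375 = 3^3 * 5^3 * 17; number of divisors = (3+1) * (3+1) * (1+1) = 32; answer 32
Step 2: U1 = 32; d = 4; total draws C(17,3) = 680; favorable C(10,3) = 120; P = 3/17; answer 3/17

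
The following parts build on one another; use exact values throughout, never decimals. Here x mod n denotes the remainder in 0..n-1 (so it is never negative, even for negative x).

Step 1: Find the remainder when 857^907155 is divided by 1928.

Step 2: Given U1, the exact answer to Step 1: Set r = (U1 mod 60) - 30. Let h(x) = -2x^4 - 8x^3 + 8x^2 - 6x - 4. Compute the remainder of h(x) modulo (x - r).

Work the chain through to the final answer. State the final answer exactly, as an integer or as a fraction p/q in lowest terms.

-1214680

Step 1: squarings mod 1928: 857^1=857, 857^2=1809, 857^4=665, 857^8=713, 857^16=1305, 857^32=601, 857^64=665, 857^128=713, 857^256=1305, 857^512=601, 857^1024=665, 857^2048=713, 857^4096=1305, 857^8192=601, 857^16384=665, 857^32768=713, 857^65536=1305, 857^131072=601, 857^262144=665, 857^524288=713; 857^907155 = 857^1 * 857^2 * 857^16 * 857^128 * 857^256 * 857^512 * 857^1024 * 857^4096 * 857^16384 * 857^32768 * 857^65536 * 857^262144 * 857^524288 = 177 (mod 1928); answer 177
Step 2: U1 = 177; r = 27; remainder = value at the root: -2*(27)^4 - 8*(27)^3 + 8*(27)^2 - 6*(27)^1 - 4 = (-1062882) + (-157464) + (5832) + (-162) + (-4) = -1214680; answer -1214680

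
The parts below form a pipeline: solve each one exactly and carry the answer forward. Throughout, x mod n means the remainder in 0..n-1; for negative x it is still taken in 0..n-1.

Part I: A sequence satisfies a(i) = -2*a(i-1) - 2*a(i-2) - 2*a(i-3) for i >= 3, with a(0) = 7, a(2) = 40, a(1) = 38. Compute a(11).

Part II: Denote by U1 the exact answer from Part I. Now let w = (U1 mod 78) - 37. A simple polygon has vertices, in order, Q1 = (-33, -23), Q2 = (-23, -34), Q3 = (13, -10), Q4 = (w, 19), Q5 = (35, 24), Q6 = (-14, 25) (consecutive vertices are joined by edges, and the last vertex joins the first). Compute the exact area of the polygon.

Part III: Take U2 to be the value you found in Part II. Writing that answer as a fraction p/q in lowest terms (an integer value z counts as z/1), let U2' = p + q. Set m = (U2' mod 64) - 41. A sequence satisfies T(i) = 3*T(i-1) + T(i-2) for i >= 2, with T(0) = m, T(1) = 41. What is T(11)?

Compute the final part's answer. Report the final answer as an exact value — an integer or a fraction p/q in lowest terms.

5115329

Part I: a(3) = -2*(40) - 2*(38) - 2*(7) = -170; iterating: a(3)=-170, a(4)=184, a(5)=-108, a(6)=188, a(7)=-528, a(8)=896, a(9)=-1112, a(10)=1488, a(11)=-2544; answer -2544
Part II: U1 = -2544; w = -7; cross terms: (-33*-34 - -23*-23)=593, (-23*-10 - 13*-34)=672, (13*19 - -7*-10)=177, (-7*24 - 35*19)=-833, (35*25 - -14*24)=1211, (-14*-23 - -33*25)=1147; twice the area = |2967| = 2967; area = 2967/2; answer 2967/2
Part III: U2 = 2967/2; threaded value p + q = 2969; m = -16; T(2) = 3*(41) + 1*(-16) = 107; iterating: T(2)=107, T(3)=362, T(4)=1193, T(5)=3941, T(6)=13016, T(7)=42989, T(8)=141983, T(9)=468938, T(10)=1548797, T(11)=5115329; answer 5115329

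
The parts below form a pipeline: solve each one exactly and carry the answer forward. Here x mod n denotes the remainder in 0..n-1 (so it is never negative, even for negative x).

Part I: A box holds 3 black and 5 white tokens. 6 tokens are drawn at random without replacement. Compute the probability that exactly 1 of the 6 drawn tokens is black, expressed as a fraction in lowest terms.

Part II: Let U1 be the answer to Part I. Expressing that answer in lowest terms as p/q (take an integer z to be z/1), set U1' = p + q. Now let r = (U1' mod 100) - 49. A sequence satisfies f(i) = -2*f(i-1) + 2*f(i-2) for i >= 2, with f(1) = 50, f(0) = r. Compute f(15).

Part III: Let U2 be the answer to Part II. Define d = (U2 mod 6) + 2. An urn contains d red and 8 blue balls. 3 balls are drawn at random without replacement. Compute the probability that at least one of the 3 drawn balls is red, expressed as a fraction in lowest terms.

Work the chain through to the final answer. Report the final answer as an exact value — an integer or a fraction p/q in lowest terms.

Part I: total draws C(8,6) = 28; favorable C(3,1)*C(5,5) = 3; P = 3/28; answer 3/28
Part II: U1 = 3/28; threaded value p + q = 31; r = -18; f(2) = -2*(50) + 2*(-18) = -136; iterating: f(2)=-136, f(3)=372, f(4)=-1016, f(5)=2776, f(6)=-7584, f(7)=20720, f(8)=-56608, f(9)=154656, f(10)=-422528, f(11)=1154368, f(12)=-3153792, f(13)=8616320, f(14)=-23540224, f(15)=64313088; answer 64313088
Part III: U2 = 64313088; d = 2; total draws C(10,3) = 120; complement C(8,3) = 56; favorable 120 - 56 = 64; P = 8/15; answer 8/15

8/15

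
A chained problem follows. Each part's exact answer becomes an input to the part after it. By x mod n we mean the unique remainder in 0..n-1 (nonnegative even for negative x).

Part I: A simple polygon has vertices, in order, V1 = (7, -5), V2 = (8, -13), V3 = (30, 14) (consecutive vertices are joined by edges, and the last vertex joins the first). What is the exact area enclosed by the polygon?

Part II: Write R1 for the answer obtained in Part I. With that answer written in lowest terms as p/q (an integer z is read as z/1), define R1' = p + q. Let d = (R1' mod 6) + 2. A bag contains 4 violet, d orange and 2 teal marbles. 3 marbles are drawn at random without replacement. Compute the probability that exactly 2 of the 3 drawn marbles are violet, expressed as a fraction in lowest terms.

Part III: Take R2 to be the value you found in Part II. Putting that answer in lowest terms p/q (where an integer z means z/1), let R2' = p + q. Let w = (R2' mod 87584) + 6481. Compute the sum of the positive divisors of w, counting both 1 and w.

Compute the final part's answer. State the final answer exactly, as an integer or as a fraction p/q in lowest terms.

Part I: cross terms: (7*-13 - 8*-5)=-51, (8*14 - 30*-13)=502, (30*-5 - 7*14)=-248; twice the area = |203| = 203; area = 203/2; answer 203/2
Part II: R1 = 203/2; threaded value p + q = 205; d = 3; total draws C(9,3) = 84; favorable C(4,2)*C(5,1) = 30; P = 5/14; answer 5/14
Part III: R2 = 5/14; threaded value p + q = 19; w = 6500; 6500 = 2^2 * 5^3 * 13; sigma = (1 + 2 + 4) * (1 + 5 + 25 + 125) * (1 + 13) = 7 * 156 * 14 = 15288; answer 15288

15288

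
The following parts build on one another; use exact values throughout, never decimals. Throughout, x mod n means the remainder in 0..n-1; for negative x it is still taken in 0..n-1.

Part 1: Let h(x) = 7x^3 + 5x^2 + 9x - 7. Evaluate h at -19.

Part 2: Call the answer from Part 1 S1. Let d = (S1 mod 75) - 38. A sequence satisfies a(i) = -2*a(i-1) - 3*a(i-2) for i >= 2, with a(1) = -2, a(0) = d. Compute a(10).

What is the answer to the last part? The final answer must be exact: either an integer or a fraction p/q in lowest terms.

-263

Part 1: 7*(-19)^3 + 5*(-19)^2 + 9*(-19)^1 - 7 = (-48013) + (1805) + (-171) + (-7) = -46386; answer -46386
Part 2: S1 = -46386; d = 1; a(2) = -2*(-2) - 3*(1) = 1; iterating: a(2)=1, a(3)=4, a(4)=-11, a(5)=10, a(6)=13, a(7)=-56, a(8)=73, a(9)=22, a(10)=-263; answer -263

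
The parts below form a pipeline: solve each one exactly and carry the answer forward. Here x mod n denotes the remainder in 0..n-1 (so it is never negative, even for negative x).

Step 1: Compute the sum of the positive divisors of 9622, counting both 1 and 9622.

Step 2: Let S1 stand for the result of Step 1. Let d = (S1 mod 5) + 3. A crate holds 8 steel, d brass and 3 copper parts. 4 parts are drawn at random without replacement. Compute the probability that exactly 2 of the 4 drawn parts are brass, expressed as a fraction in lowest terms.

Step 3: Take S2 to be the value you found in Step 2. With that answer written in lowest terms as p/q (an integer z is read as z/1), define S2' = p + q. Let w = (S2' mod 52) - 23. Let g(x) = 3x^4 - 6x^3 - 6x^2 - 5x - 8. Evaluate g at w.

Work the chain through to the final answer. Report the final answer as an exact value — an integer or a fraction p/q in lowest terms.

Step 1: 9622 = 2 * 17 * 283; sigma = (1 + 2) * (1 + 17) * (1 + 283) = 3 * 18 * 284 = 15336; answer 15336
Step 2: S1 = 15336; d = 4; total draws C(15,4) = 1365; favorable C(4,2)*C(11,2) = 330; P = 22/91; answer 22/91
Step 3: S2 = 22/91; threaded value p + q = 113; w = -14; 3*(-14)^4 - 6*(-14)^3 - 6*(-14)^2 - 5*(-14)^1 - 8 = (115248) + (16464) + (-1176) + (70) + (-8) = 130598; answer 130598

130598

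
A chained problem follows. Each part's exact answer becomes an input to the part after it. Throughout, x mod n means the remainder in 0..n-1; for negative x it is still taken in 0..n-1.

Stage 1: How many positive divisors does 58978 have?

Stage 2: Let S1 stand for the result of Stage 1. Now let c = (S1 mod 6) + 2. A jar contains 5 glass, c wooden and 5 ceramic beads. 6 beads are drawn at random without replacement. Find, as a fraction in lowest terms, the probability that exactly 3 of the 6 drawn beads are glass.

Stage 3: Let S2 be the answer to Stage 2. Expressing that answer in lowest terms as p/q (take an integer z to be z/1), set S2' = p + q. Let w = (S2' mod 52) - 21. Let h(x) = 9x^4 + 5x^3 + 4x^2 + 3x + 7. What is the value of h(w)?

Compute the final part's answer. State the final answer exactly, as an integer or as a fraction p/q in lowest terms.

Stage 1: 58978 = 2 * 37 * 797; number of divisors = (1+1) * (1+1) * (1+1) = 8; answer 8
Stage 2: S1 = 8; c = 4; total draws C(14,6) = 3003; favorable C(5,3)*C(9,3) = 840; P = 40/143; answer 40/143
Stage 3: S2 = 40/143; threaded value p + q = 183; w = 6; 9*(6)^4 + 5*(6)^3 + 4*(6)^2 + 3*(6)^1 + 7 = (11664) + (1080) + (144) + (18) + (7) = 12913; answer 12913

12913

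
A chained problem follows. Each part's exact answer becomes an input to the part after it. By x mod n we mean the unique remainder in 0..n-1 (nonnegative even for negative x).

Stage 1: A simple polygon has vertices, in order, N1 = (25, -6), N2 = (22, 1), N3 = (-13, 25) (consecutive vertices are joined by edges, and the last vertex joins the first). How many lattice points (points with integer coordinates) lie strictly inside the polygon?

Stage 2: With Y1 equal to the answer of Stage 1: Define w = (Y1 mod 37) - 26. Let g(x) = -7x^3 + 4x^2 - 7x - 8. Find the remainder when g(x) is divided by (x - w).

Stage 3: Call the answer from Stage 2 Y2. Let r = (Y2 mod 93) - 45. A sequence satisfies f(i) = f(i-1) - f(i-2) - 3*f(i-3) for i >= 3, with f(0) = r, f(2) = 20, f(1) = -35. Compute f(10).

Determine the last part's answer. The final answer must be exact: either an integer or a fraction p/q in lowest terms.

-1300

Stage 1: cross terms: (25*1 - 22*-6)=157, (22*25 - -13*1)=563, (-13*-6 - 25*25)=-547; twice the area = |173| = 173; area = 173/2; boundary points = 1 + 1 + 1 = 3; strictly interior points = area - boundary/2 + 1 = 86; answer 86
Stage 2: Y1 = 86; w = -14; remainder = value at the root: -7*(-14)^3 + 4*(-14)^2 - 7*(-14)^1 - 8 = (19208) + (784) + (98) + (-8) = 20082; answer 20082
Stage 3: Y2 = 20082; r = 42; f(3) = 1*(20) - 1*(-35) - 3*(42) = -71; iterating: f(3)=-71, f(4)=14, f(5)=25, f(6)=224, f(7)=157, f(8)=-142, f(9)=-971, f(10)=-1300; answer -1300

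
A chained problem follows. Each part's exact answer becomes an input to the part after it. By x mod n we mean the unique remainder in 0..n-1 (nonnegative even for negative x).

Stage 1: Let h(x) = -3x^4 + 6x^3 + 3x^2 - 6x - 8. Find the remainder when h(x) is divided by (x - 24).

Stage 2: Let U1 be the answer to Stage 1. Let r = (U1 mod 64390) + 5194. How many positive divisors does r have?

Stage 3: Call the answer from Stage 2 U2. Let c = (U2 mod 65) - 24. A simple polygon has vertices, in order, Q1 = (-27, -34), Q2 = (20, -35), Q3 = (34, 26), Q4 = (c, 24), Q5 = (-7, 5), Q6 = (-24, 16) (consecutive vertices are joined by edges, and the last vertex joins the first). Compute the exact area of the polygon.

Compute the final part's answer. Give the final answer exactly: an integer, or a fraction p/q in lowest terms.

Stage 1: remainder = value at the root: -3*(24)^4 + 6*(24)^3 + 3*(24)^2 - 6*(24)^1 - 8 = (-995328) + (82944) + (1728) + (-144) + (-8) = -910808; answer -910808
Stage 2: U1 = -910808; r = 60236; 60236 = 2^2 * 11 * 37^2; number of divisors = (2+1) * (1+1) * (2+1) = 18; answer 18
Stage 3: U2 = 18; c = -6; cross terms: (-27*-35 - 20*-34)=1625, (20*26 - 34*-35)=1710, (34*24 - -6*26)=972, (-6*5 - -7*24)=138, (-7*16 - -24*5)=8, (-24*-34 - -27*16)=1248; twice the area = |5701| = 5701; area = 5701/2; answer 5701/2

5701/2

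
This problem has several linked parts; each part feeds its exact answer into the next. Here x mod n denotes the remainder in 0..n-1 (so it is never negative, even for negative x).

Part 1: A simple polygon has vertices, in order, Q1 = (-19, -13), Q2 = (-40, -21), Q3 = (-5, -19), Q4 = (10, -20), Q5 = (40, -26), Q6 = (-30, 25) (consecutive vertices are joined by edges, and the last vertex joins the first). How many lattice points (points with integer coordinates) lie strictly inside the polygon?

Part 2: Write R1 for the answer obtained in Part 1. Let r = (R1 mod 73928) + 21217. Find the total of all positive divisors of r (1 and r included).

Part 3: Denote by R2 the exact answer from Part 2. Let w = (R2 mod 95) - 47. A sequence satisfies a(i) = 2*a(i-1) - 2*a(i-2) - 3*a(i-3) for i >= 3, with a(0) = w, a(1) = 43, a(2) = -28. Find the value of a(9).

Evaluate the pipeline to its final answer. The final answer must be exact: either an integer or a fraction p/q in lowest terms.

1567

Part 1: cross terms: (-19*-21 - -40*-13)=-121, (-40*-19 - -5*-21)=655, (-5*-20 - 10*-19)=290, (10*-26 - 40*-20)=540, (40*25 - -30*-26)=220, (-30*-13 - -19*25)=865; twice the area = |2449| = 2449; area = 2449/2; boundary points = 1 + 1 + 1 + 6 + 1 + 1 = 11; strictly interior points = area - boundary/2 + 1 = 1220; answer 1220
Part 2: R1 = 1220; r = 22437; 22437 = 3^4 * 277; sigma = (1 + 3 + 9 + 27 + 81) * (1 + 277) = 121 * 278 = 33638; answer 33638
Part 3: R2 = 33638; w = -39; a(3) = 2*(-28) - 2*(43) - 3*(-39) = -25; iterating: a(3)=-25, a(4)=-123, a(5)=-112, a(6)=97, a(7)=787, a(8)=1716, a(9)=1567; answer 1567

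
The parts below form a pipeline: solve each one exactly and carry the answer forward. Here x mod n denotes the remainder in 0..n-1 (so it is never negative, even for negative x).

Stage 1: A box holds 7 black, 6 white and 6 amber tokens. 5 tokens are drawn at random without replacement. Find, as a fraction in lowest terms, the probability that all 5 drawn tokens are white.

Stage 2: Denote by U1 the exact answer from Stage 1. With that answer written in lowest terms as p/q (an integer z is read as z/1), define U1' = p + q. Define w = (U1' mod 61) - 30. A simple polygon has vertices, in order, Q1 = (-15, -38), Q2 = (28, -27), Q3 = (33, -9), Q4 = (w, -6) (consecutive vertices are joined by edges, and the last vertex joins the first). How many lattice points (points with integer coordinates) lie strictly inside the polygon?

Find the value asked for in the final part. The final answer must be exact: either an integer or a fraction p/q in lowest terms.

Stage 1: total draws C(19,5) = 11628; favorable C(6,5) = 6; P = 1/1938; answer 1/1938
Stage 2: U1 = 1/1938; threaded value p + q = 1939; w = 18; cross terms: (-15*-27 - 28*-38)=1469, (28*-9 - 33*-27)=639, (33*-6 - 18*-9)=-36, (18*-38 - -15*-6)=-774; twice the area = |1298| = 1298; area = 649; boundary points = 1 + 1 + 3 + 1 = 6; strictly interior points = area - boundary/2 + 1 = 647; answer 647

647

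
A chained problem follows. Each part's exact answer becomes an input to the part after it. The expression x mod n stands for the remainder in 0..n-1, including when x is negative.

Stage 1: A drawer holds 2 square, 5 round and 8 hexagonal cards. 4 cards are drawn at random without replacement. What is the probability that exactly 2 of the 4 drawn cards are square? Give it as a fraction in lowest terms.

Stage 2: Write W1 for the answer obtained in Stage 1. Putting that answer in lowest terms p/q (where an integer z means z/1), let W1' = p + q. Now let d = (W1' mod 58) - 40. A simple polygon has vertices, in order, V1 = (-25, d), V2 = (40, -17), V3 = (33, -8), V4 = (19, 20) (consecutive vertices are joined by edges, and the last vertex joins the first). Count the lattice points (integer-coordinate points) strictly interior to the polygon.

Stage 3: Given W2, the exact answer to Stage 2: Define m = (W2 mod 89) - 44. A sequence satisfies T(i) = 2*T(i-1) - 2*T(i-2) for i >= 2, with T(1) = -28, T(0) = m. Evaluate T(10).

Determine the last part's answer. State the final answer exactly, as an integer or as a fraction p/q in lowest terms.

Stage 1: total draws C(15,4) = 1365; favorable C(2,2)*C(13,2) = 78; P = 2/35; answer 2/35
Stage 2: W1 = 2/35; threaded value p + q = 37; d = -3; cross terms: (-25*-17 - 40*-3)=545, (40*-8 - 33*-17)=241, (33*20 - 19*-8)=812, (19*-3 - -25*20)=443; twice the area = |2041| = 2041; area = 2041/2; boundary points = 1 + 1 + 14 + 1 = 17; strictly interior points = area - boundary/2 + 1 = 1013; answer 1013
Stage 3: W2 = 1013; m = -10; T(2) = 2*(-28) - 2*(-10) = -36; iterating: T(2)=-36, T(3)=-16, T(4)=40, T(5)=112, T(6)=144, T(7)=64, T(8)=-160, T(9)=-448, T(10)=-576; answer -576

-576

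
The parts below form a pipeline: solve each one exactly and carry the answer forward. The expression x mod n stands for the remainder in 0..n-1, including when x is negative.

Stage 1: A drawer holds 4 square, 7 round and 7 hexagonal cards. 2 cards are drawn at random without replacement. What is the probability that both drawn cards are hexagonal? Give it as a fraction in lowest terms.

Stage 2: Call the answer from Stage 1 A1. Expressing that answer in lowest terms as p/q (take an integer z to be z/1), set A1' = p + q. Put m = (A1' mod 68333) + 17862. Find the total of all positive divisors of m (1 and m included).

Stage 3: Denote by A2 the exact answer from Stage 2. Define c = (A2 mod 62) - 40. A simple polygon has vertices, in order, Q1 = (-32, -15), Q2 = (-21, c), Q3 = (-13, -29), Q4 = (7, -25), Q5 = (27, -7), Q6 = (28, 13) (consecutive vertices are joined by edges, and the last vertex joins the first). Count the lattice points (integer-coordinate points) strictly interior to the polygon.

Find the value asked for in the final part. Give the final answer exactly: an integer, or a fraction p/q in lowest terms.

1370

Stage 1: total draws C(18,2) = 153; favorable C(7,2) = 21; P = 7/51; answer 7/51
Stage 2: A1 = 7/51; threaded value p + q = 58; m = 17920; 17920 = 2^9 * 5 * 7; sigma = (1 + 2 + 4 + 8 + 16 + 32 + 64 + 128 + 256 + 512) * (1 + 5) * (1 + 7) = 1023 * 6 * 8 = 49104; answer 49104
Stage 3: A2 = 49104; c = -40; cross terms: (-32*-40 - -21*-15)=965, (-21*-29 - -13*-40)=89, (-13*-25 - 7*-29)=528, (7*-7 - 27*-25)=626, (27*13 - 28*-7)=547, (28*-15 - -32*13)=-4; twice the area = |2751| = 2751; area = 2751/2; boundary points = 1 + 1 + 4 + 2 + 1 + 4 = 13; strictly interior points = area - boundary/2 + 1 = 1370; answer 1370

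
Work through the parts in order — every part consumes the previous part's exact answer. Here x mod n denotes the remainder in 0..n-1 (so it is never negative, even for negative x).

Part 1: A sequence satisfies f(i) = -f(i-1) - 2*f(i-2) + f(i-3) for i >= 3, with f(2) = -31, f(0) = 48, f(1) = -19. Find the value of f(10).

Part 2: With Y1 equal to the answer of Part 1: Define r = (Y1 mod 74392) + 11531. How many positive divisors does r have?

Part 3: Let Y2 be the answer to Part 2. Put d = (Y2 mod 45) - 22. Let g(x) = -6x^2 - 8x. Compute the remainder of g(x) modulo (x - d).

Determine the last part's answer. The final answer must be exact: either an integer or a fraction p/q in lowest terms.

Part 1: f(3) = -1*(-31) - 2*(-19) + 1*(48) = 117; iterating: f(3)=117, f(4)=-74, f(5)=-191, f(6)=456, f(7)=-148, f(8)=-955, f(9)=1707, f(10)=55; answer 55
Part 2: Y1 = 55; r = 11586; 11586 = 2 * 3 * 1931; number of divisors = (1+1) * (1+1) * (1+1) = 8; answer 8
Part 3: Y2 = 8; d = -14; remainder = value at the root: -6*(-14)^2 - 8*(-14)^1 = (-1176) + (112) = -1064; answer -1064

-1064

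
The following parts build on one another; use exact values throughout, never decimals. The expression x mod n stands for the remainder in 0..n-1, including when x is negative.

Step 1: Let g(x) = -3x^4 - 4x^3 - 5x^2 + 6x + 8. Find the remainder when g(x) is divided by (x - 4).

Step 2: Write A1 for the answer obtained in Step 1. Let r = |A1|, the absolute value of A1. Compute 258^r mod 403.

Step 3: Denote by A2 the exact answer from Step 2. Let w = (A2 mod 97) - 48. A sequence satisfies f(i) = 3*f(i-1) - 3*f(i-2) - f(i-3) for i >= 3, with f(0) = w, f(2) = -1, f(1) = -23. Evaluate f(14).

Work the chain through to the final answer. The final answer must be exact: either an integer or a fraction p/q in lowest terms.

Step 1: remainder = value at the root: -3*(4)^4 - 4*(4)^3 - 5*(4)^2 + 6*(4)^1 + 8 = (-768) + (-256) + (-80) + (24) + (8) = -1072; answer -1072
Step 2: A1 = -1072; r = 1072; squarings mod 403: 258^1=258, 258^2=69, 258^4=328, 258^8=386, 258^16=289, 258^32=100, 258^64=328, 258^128=386, 258^256=289, 258^512=100, 258^1024=328; 258^1072 = 258^16 * 258^32 * 258^1024 = 237 (mod 403); answer 237
Step 3: A2 = 237; w = -5; f(3) = 3*(-1) - 3*(-23) - 1*(-5) = 71; iterating: f(3)=71, f(4)=239, f(5)=505, f(6)=727, f(7)=427, f(8)=-1405, f(9)=-6223, f(10)=-14881, f(11)=-24569, f(12)=-22841, f(13)=20065, f(14)=153287; answer 153287

153287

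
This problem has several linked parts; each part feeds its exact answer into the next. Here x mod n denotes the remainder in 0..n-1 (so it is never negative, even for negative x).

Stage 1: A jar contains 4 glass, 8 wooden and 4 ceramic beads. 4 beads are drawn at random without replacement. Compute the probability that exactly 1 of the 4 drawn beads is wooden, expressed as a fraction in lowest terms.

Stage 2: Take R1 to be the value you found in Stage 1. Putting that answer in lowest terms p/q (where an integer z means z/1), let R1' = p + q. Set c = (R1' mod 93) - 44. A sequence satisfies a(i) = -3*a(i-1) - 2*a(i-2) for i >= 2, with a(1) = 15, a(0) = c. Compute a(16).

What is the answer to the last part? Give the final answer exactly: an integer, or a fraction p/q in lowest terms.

Stage 1: total draws C(16,4) = 1820; favorable C(8,1)*C(8,3) = 448; P = 16/65; answer 16/65
Stage 2: R1 = 16/65; threaded value p + q = 81; c = 37; a(2) = -3*(15) - 2*(37) = -119; iterating: a(2)=-119, a(3)=327, a(4)=-743, a(5)=1575, a(6)=-3239, a(7)=6567, a(8)=-13223, a(9)=26535, a(10)=-53159, a(11)=106407, a(12)=-212903, a(13)=425895, a(14)=-851879, a(15)=1703847, a(16)=-3407783; answer -3407783

-3407783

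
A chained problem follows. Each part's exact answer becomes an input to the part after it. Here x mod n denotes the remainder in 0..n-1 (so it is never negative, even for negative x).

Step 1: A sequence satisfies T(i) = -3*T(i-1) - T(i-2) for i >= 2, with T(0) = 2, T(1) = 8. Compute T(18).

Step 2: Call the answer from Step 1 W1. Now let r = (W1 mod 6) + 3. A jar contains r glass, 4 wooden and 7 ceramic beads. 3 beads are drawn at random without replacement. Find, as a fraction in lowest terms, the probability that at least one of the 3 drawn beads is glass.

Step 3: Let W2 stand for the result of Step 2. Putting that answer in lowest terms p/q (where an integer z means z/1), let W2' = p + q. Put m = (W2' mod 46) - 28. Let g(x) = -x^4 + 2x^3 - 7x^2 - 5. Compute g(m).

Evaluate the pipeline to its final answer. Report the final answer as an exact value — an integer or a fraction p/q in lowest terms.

Step 1: T(2) = -3*(8) - 1*(2) = -26; iterating: T(2)=-26, T(3)=70, T(4)=-184, T(5)=482, T(6)=-1262, T(7)=3304, T(8)=-8650, T(9)=22646, T(10)=-59288, T(11)=155218, T(12)=-406366, T(13)=1063880, T(14)=-2785274, T(15)=7291942, T(16)=-19090552, T(17)=49979714, T(18)=-130848590; answer -130848590
Step 2: W1 = -130848590; r = 7; total draws C(18,3) = 816; complement C(11,3) = 165; favorable 816 - 165 = 651; P = 217/272; answer 217/272
Step 3: W2 = 217/272; threaded value p + q = 489; m = 1; -1*(1)^4 + 2*(1)^3 - 7*(1)^2 - 5 = (-1) + (2) + (-7) + (-5) = -11; answer -11

-11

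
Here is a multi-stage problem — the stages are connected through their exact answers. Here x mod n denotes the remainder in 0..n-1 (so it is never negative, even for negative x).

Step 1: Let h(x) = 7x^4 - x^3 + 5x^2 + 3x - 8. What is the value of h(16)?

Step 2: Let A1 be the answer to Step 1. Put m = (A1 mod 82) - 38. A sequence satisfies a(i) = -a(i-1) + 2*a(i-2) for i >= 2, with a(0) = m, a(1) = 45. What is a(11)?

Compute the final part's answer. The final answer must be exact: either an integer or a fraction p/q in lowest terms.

Step 1: 7*(16)^4 - 1*(16)^3 + 5*(16)^2 + 3*(16)^1 - 8 = (458752) + (-4096) + (1280) + (48) + (-8) = 455976; answer 455976
Step 2: A1 = 455976; m = 18; a(2) = -1*(45) + 2*(18) = -9; iterating: a(2)=-9, a(3)=99, a(4)=-117, a(5)=315, a(6)=-549, a(7)=1179, a(8)=-2277, a(9)=4635, a(10)=-9189, a(11)=18459; answer 18459

18459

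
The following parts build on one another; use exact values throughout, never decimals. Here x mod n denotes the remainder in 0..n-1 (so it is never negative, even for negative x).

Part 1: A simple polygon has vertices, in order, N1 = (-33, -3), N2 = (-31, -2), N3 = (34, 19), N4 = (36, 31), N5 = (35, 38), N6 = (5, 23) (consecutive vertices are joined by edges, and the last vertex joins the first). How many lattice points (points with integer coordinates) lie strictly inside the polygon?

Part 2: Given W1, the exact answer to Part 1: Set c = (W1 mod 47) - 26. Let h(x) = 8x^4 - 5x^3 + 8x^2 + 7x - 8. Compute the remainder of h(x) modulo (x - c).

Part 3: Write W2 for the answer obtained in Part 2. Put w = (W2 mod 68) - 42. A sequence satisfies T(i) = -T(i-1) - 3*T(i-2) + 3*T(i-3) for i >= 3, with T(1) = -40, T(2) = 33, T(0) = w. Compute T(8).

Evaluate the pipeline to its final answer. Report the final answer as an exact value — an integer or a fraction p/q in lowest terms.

-2088

Part 1: cross terms: (-33*-2 - -31*-3)=-27, (-31*19 - 34*-2)=-521, (34*31 - 36*19)=370, (36*38 - 35*31)=283, (35*23 - 5*38)=615, (5*-3 - -33*23)=744; twice the area = |1464| = 1464; area = 732; boundary points = 1 + 1 + 2 + 1 + 15 + 2 = 22; strictly interior points = area - boundary/2 + 1 = 722; answer 722
Part 2: W1 = 722; c = -9; remainder = value at the root: 8*(-9)^4 - 5*(-9)^3 + 8*(-9)^2 + 7*(-9)^1 - 8 = (52488) + (3645) + (648) + (-63) + (-8) = 56710; answer 56710
Part 3: W2 = 56710; w = 24; T(3) = -1*(33) - 3*(-40) + 3*(24) = 159; iterating: T(3)=159, T(4)=-378, T(5)=0, T(6)=1611, T(7)=-2745, T(8)=-2088; answer -2088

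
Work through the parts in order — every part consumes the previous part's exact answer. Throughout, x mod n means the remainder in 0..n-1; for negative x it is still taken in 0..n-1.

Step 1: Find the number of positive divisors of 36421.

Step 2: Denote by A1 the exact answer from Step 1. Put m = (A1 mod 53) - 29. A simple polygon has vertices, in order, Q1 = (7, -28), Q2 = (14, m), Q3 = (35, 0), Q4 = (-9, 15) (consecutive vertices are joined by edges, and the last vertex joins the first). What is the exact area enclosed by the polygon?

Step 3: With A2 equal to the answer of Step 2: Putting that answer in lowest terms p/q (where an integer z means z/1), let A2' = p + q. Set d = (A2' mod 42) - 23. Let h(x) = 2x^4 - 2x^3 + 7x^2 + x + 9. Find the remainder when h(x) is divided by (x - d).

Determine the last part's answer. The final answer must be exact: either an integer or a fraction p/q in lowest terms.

9665

Step 1: 36421 = 7 * 11^2 * 43; number of divisors = (1+1) * (2+1) * (1+1) = 12; answer 12
Step 2: A1 = 12; m = -17; cross terms: (7*-17 - 14*-28)=273, (14*0 - 35*-17)=595, (35*15 - -9*0)=525, (-9*-28 - 7*15)=147; twice the area = |1540| = 1540; area = 770; answer 770
Step 3: A2 = 770; threaded value p + q = 771; d = -8; remainder = value at the root: 2*(-8)^4 - 2*(-8)^3 + 7*(-8)^2 + 1*(-8)^1 + 9 = (8192) + (1024) + (448) + (-8) + (9) = 9665; answer 9665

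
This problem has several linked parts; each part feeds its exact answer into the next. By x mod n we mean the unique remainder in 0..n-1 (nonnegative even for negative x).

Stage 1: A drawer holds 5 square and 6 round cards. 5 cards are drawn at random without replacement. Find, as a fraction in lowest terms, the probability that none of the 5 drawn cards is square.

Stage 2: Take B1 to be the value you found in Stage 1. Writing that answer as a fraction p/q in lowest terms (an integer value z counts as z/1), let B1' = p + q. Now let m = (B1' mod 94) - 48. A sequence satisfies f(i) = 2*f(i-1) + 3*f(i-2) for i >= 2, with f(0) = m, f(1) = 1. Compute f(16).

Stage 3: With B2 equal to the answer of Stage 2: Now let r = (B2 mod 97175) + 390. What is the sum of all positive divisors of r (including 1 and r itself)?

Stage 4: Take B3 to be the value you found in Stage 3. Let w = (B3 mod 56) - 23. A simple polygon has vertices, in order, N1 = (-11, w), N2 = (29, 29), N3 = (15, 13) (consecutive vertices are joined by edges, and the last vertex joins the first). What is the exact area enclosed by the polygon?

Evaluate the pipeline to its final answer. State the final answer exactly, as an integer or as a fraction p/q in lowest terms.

Stage 1: total draws C(11,5) = 462; favorable C(6,5) = 6; P = 1/77; answer 1/77
Stage 2: B1 = 1/77; threaded value p + q = 78; m = 30; f(2) = 2*(1) + 3*(30) = 92; iterating: f(2)=92, f(3)=187, f(4)=650, f(5)=1861, f(6)=5672, f(7)=16927, f(8)=50870, f(9)=152521, f(10)=457652, f(11)=1372867, f(12)=4118690, f(13)=12355981, f(14)=37068032, f(15)=111204007, f(16)=333612110; answer 333612110
Stage 3: B2 = 333612110; r = 10725; 10725 = 3 * 5^2 * 11 * 13; sigma = (1 + 3) * (1 + 5 + 25) * (1 + 11) * (1 + 13) = 4 * 31 * 12 * 14 = 20832; answer 20832
Stage 4: B3 = 20832; w = -23; cross terms: (-11*29 - 29*-23)=348, (29*13 - 15*29)=-58, (15*-23 - -11*13)=-202; twice the area = |88| = 88; area = 44; answer 44

44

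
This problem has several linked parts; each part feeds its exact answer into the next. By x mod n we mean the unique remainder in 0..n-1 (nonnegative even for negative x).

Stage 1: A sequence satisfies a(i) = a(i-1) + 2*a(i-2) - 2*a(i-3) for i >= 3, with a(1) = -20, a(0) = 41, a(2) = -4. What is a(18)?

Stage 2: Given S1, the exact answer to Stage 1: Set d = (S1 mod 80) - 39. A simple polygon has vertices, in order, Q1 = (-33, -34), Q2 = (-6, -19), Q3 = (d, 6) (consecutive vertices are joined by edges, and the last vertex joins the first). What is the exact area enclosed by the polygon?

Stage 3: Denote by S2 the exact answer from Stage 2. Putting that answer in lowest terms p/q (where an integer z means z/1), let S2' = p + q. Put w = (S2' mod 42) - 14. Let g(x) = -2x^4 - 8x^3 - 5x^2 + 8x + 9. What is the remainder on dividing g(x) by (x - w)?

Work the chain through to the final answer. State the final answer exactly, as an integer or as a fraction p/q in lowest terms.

Stage 1: a(3) = 1*(-4) + 2*(-20) - 2*(41) = -126; iterating: a(3)=-126, a(4)=-94, a(5)=-338, a(6)=-274, a(7)=-762, a(8)=-634, a(9)=-1610, a(10)=-1354, a(11)=-3306, a(12)=-2794, a(13)=-6698, a(14)=-5674, a(15)=-13482, a(16)=-11434, a(17)=-27050, a(18)=-22954; answer -22954
Stage 2: S1 = -22954; d = -33; cross terms: (-33*-19 - -6*-34)=423, (-6*6 - -33*-19)=-663, (-33*-34 - -33*6)=1320; twice the area = |1080| = 1080; area = 540; answer 540
Stage 3: S2 = 540; threaded value p + q = 541; w = 23; remainder = value at the root: -2*(23)^4 - 8*(23)^3 - 5*(23)^2 + 8*(23)^1 + 9 = (-559682) + (-97336) + (-2645) + (184) + (9) = -659470; answer -659470

-659470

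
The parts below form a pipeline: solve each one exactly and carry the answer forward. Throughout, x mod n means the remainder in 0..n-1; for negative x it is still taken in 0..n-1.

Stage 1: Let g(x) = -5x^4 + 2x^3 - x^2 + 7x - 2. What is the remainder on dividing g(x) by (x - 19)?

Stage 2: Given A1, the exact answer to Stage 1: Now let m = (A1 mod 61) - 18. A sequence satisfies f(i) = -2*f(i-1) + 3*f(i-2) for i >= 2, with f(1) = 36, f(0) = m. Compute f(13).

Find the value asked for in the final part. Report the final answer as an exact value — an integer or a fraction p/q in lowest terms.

Stage 1: remainder = value at the root: -5*(19)^4 + 2*(19)^3 - 1*(19)^2 + 7*(19)^1 - 2 = (-651605) + (13718) + (-361) + (133) + (-2) = -638117; answer -638117
Stage 2: A1 = -638117; m = -14; f(2) = -2*(36) + 3*(-14) = -114; iterating: f(2)=-114, f(3)=336, f(4)=-1014, f(5)=3036, f(6)=-9114, f(7)=27336, f(8)=-82014, f(9)=246036, f(10)=-738114, f(11)=2214336, f(12)=-6643014, f(13)=19929036; answer 19929036

19929036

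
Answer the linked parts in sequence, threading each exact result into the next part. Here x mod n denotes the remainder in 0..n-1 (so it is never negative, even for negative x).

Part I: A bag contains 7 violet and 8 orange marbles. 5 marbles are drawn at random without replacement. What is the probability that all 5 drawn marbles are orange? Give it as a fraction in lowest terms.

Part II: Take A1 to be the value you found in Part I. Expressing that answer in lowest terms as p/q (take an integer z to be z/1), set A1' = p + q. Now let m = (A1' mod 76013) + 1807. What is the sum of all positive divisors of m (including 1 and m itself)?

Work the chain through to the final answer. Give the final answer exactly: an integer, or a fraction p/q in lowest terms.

Part I: total draws C(15,5) = 3003; favorable C(8,5) = 56; P = 8/429; answer 8/429
Part II: A1 = 8/429; threaded value p + q = 437; m = 2244; 2244 = 2^2 * 3 * 11 * 17; sigma = (1 + 2 + 4) * (1 + 3) * (1 + 11) * (1 + 17) = 7 * 4 * 12 * 18 = 6048; answer 6048

6048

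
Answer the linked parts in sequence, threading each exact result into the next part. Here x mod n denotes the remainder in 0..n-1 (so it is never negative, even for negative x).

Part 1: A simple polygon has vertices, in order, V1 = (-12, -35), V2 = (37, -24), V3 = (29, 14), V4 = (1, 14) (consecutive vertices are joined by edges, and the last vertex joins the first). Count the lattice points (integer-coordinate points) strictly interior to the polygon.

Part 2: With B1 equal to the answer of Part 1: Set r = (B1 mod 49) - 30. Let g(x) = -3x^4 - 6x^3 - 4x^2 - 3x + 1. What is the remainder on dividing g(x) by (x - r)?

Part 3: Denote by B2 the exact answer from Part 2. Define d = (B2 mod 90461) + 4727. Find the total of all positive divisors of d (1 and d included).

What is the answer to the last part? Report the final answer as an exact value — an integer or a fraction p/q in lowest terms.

Part 1: cross terms: (-12*-24 - 37*-35)=1583, (37*14 - 29*-24)=1214, (29*14 - 1*14)=392, (1*-35 - -12*14)=133; twice the area = |3322| = 3322; area = 1661; boundary points = 1 + 2 + 28 + 1 = 32; strictly interior points = area - boundary/2 + 1 = 1646; answer 1646
Part 2: B1 = 1646; r = -1; remainder = value at the root: -3*(-1)^4 - 6*(-1)^3 - 4*(-1)^2 - 3*(-1)^1 + 1 = (-3) + (6) + (-4) + (3) + (1) = 3; answer 3
Part 3: B2 = 3; d = 4730; 4730 = 2 * 5 * 11 * 43; sigma = (1 + 2) * (1 + 5) * (1 + 11) * (1 + 43) = 3 * 6 * 12 * 44 = 9504; answer 9504

9504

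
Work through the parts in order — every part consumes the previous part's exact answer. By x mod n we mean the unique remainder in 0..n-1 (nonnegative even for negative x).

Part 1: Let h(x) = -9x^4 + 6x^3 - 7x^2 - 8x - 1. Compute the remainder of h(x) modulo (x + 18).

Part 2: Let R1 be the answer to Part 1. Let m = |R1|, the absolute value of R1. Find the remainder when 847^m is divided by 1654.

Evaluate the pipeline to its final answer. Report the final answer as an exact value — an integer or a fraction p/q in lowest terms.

1265

Part 1: remainder = value at the root: -9*(-18)^4 + 6*(-18)^3 - 7*(-18)^2 - 8*(-18)^1 - 1 = (-944784) + (-34992) + (-2268) + (144) + (-1) = -981901; answer -981901
Part 2: R1 = -981901; m = 981901; squarings mod 1654: 847^1=847, 847^2=1227, 847^4=389, 847^8=807, 847^16=1227, 847^32=389, 847^64=807, 847^128=1227, 847^256=389, 847^512=807, 847^1024=1227, 847^2048=389, 847^4096=807, 847^8192=1227, 847^16384=389, 847^32768=807, 847^65536=1227, 847^131072=389, 847^262144=807, 847^524288=1227; 847^981901 = 847^1 * 847^4 * 847^8 * 847^128 * 847^256 * 847^512 * 847^2048 * 847^4096 * 847^8192 * 847^16384 * 847^32768 * 847^131072 * 847^262144 * 847^524288 = 1265 (mod 1654); answer 1265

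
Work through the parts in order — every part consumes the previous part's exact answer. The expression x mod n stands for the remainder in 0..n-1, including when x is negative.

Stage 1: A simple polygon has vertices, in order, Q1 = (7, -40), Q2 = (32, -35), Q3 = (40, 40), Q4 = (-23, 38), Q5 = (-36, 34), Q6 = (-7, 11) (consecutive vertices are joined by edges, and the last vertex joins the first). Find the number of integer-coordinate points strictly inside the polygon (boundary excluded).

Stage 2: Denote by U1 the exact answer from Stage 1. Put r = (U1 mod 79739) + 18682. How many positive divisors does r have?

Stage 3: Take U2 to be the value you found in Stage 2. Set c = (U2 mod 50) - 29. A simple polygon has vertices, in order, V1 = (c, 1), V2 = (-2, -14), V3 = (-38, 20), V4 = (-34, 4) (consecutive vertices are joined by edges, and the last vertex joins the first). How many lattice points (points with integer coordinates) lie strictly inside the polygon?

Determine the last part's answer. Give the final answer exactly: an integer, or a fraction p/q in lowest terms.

Stage 1: cross terms: (7*-35 - 32*-40)=1035, (32*40 - 40*-35)=2680, (40*38 - -23*40)=2440, (-23*34 - -36*38)=586, (-36*11 - -7*34)=-158, (-7*-40 - 7*11)=203; twice the area = |6786| = 6786; area = 3393; boundary points = 5 + 1 + 1 + 1 + 1 + 1 = 10; strictly interior points = area - boundary/2 + 1 = 3389; answer 3389
Stage 2: U1 = 3389; r = 22071; 22071 = 3 * 7 * 1051; number of divisors = (1+1) * (1+1) * (1+1) = 8; answer 8
Stage 3: U2 = 8; c = -21; cross terms: (-21*-14 - -2*1)=296, (-2*20 - -38*-14)=-572, (-38*4 - -34*20)=528, (-34*1 - -21*4)=50; twice the area = |302| = 302; area = 151; boundary points = 1 + 2 + 4 + 1 = 8; strictly interior points = area - boundary/2 + 1 = 148; answer 148

148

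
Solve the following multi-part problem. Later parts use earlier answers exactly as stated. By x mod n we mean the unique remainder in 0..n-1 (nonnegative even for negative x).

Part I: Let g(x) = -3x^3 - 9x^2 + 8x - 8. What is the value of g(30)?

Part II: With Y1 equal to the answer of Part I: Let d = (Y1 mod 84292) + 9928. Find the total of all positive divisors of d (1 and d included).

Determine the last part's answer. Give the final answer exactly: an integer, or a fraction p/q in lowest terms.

159544

Part I: -3*(30)^3 - 9*(30)^2 + 8*(30)^1 - 8 = (-81000) + (-8100) + (240) + (-8) = -88868; answer -88868
Part II: Y1 = -88868; d = 89644; 89644 = 2^2 * 73 * 307; sigma = (1 + 2 + 4) * (1 + 73) * (1 + 307) = 7 * 74 * 308 = 159544; answer 159544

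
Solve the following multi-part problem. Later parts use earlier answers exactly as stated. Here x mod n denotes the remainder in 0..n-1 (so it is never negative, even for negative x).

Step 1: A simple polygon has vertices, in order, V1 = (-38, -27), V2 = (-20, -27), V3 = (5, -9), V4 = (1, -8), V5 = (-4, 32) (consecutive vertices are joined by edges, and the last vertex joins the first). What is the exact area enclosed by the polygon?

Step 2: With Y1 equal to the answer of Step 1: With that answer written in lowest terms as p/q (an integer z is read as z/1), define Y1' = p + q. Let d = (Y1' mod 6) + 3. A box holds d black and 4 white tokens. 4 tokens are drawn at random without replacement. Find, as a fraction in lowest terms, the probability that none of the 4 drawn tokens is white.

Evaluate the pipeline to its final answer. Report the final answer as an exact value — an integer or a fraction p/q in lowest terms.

Step 1: cross terms: (-38*-27 - -20*-27)=486, (-20*-9 - 5*-27)=315, (5*-8 - 1*-9)=-31, (1*32 - -4*-8)=0, (-4*-27 - -38*32)=1324; twice the area = |2094| = 2094; area = 1047; answer 1047
Step 2: Y1 = 1047; threaded value p + q = 1048; d = 7; total draws C(11,4) = 330; favorable C(7,4) = 35; P = 7/66; answer 7/66

7/66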